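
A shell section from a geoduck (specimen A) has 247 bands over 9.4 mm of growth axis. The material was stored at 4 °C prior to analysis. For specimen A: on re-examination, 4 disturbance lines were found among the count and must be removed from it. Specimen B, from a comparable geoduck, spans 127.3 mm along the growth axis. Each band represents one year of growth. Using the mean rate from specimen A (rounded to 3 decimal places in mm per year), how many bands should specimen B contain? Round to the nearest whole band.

3264 bands

Specimen A: adjusted count: 247 − 4 = 243 bands.
A: 9.4 mm over 243 years gives 9.4 / 243 ≈ 0.039 mm per year.
B spans 127.3 / 0.039 = 3264.10 years ≈ 3264 bands.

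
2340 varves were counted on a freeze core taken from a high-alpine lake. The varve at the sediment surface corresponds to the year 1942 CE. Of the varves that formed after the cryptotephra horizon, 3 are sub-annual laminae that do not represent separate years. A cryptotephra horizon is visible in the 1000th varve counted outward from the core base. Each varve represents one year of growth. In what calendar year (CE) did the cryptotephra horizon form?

605 CE

The cryptotephra horizon sits at varve 1000 from the core base, so 2340 − 1000 = 1340 varves formed after it.
1340 − 3 false = 1337 true varves after the cryptotephra horizon.
Counting back 1337 years from 1942 CE places the cryptotephra horizon in 1942 − 1337 = 605 CE.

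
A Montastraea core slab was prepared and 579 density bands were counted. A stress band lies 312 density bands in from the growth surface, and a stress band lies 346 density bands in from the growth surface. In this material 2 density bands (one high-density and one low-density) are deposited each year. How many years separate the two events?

346 − 312 = 34 density bands lie between the two events.
34 density bands at 2 per year is 34 / 2 = 17 years.

17 years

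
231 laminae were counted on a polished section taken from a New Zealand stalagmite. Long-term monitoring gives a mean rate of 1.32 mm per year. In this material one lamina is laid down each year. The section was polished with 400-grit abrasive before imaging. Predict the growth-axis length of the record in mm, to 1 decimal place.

The record spans 231 years at 1.32 mm per year.
231 years at 1.32 mm/year gives 1.32 × 231 = 304.9 mm.

304.9 mm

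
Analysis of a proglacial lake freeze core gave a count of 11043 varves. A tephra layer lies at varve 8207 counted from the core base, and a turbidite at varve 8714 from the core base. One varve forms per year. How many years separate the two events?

507 years

8714 − 8207 = 507 varves lie between the two events.
That is 507 years at one varve per year.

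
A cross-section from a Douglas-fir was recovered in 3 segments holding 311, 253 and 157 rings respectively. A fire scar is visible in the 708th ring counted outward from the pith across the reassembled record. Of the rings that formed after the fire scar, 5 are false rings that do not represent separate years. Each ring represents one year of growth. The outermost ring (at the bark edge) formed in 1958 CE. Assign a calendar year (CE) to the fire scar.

Total rings = 311 + 253 + 157 = 721.
721 − 708 = 13 rings lie beyond the fire scar toward the bark edge.
Removing the 5 false rings leaves 13 − 5 = 8 true rings beyond the fire scar.
The ring at the bark edge is 1958 CE, so the fire scar dates to 1958 − 8 = 1950 CE.

1950 CE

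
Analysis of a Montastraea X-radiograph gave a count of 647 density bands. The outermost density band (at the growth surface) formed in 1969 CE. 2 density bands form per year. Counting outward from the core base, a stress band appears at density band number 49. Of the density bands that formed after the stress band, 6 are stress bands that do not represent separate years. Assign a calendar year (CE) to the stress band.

1673 CE

The stress band sits at density band 49 from the core base, so 647 − 49 = 598 density bands formed after it.
598 − 6 false = 592 true density bands after the stress band.
592 density bands at 2 per year is 592 / 2 = 296 years.
The density band at the growth surface is 1969 CE, so the stress band dates to 1969 − 296 = 1673 CE.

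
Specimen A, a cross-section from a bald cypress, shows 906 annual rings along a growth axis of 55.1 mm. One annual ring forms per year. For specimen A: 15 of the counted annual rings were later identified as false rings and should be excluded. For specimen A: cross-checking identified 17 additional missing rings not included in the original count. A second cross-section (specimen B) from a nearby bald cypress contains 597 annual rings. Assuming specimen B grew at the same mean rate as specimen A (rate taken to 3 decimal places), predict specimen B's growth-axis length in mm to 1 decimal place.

36.4 mm

Specimen A: true annual ring count = 906 − 15 + 17 = 908.
A: Mean rate = 55.1 mm / 908 years ≈ 0.061 mm/yr.
B's length ≈ 0.061 × 597 = 36.4 mm.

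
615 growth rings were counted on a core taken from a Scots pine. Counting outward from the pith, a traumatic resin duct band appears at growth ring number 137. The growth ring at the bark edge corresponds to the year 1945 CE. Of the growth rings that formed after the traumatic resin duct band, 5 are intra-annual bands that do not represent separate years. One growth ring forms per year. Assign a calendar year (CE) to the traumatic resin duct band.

The traumatic resin duct band sits at growth ring 137 from the pith, so 615 − 137 = 478 growth rings formed after it.
Excluding 5 false growth rings: 478 − 5 = 473.
Counting back 473 years from 1945 CE places the traumatic resin duct band in 1945 − 473 = 1472 CE.

1472 CE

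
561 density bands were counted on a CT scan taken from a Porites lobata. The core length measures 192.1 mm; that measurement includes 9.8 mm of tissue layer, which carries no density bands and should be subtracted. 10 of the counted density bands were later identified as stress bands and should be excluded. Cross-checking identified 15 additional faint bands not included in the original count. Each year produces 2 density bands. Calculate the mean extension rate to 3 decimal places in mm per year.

0.644 mm per year

Adjusted count: 561 − 10 + 15 = 566 density bands.
With 2 density bands per year, 566 / 2 = 283 years.
The growth record spans 192.1 − 9.8 = 182.3 mm.
182.3 mm over 283 years gives 182.3 / 283 ≈ 0.644 mm per year.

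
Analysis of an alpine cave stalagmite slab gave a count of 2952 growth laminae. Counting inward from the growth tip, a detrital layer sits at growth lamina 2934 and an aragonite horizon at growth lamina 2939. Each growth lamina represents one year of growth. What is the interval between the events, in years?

5 yr

2939 − 2934 = 5 growth laminae lie between the two events.
One growth lamina per year makes the interval 5 years.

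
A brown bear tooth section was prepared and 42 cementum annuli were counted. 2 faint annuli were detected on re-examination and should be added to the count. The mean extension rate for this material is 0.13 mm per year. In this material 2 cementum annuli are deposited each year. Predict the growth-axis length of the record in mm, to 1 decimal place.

After corrections the count is 42 + 2 = 44 cementum annuli.
44 cementum annuli at 2 per year is 44 / 2 = 22 years.
22 years at 0.13 mm/year gives 0.13 × 22 = 2.9 mm.

2.9 mm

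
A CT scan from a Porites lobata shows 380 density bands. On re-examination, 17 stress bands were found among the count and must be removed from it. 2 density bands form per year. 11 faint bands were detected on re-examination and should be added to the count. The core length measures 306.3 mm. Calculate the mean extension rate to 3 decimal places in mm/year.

1.638 mm/year

Adjusted count: 380 − 17 + 11 = 374 density bands.
With 2 density bands per year, 374 / 2 = 187 years.
Mean rate = 306.3 mm / 187 years ≈ 1.638 mm/year.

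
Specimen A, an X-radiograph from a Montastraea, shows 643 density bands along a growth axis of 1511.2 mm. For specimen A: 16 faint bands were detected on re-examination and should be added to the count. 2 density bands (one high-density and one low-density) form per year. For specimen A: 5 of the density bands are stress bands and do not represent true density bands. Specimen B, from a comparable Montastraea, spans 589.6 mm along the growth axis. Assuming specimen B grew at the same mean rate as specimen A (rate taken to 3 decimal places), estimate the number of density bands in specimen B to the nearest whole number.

255 density bands

Specimen A: correcting the raw count gives 643 − 5 + 16 = 654 true density bands.
Specimen A: with 2 density bands per year, 654 / 2 = 327 years.
A: 1511.2 mm over 327 years gives 1511.2 / 327 ≈ 4.621 mm per year.
Specimen B: 589.6 mm / 4.621 mm per year = 127.59 years; at 2 density bands per year that is 127.59 × 2 ≈ 255 density bands.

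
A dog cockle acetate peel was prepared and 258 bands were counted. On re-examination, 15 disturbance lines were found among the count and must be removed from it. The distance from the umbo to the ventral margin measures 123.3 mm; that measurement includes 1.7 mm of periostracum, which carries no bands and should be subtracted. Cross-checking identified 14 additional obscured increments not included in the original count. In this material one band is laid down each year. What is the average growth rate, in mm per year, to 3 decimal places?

0.473 mm per year

After corrections the count is 258 − 15 + 14 = 257 bands.
The growth record spans 123.3 − 1.7 = 121.6 mm.
Mean rate = 121.6 mm / 257 years ≈ 0.473 mm per year.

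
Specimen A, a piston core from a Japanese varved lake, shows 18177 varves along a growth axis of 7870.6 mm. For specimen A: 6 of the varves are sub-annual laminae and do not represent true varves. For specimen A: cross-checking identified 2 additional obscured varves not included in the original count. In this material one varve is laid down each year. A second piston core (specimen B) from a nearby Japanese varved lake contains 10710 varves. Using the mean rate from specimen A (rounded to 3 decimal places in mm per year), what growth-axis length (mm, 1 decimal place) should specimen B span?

4637.4 mm

Specimen A: correcting the raw count gives 18177 − 6 + 2 = 18173 true varves.
A: 7870.6 mm over 18173 years gives 7870.6 / 18173 ≈ 0.433 mm/yr.
For B, 0.433 mm/year × 10710 years = 4637.4 mm.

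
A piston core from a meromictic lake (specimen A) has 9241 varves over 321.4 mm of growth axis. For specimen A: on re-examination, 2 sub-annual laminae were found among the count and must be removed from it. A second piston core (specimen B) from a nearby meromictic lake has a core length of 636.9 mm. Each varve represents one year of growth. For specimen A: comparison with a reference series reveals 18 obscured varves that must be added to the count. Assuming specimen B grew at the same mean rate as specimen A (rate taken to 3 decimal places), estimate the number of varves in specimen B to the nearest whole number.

Specimen A: correcting the raw count gives 9241 − 2 + 18 = 9257 true varves.
A: Mean rate = 321.4 mm / 9257 years ≈ 0.035 mm/yr.
For B, 636.9 / 0.035 = 18197.14 years ≈ 18197 varves.

18197 varves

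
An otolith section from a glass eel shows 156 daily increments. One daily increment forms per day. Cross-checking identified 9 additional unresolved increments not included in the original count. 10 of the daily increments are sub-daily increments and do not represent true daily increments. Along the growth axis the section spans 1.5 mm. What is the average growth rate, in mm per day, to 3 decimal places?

0.010 mm per day

Adjusted count: 156 − 10 + 9 = 155 daily increments.
1.5 mm over 155 days gives 1.5 / 155 ≈ 0.010 mm per day.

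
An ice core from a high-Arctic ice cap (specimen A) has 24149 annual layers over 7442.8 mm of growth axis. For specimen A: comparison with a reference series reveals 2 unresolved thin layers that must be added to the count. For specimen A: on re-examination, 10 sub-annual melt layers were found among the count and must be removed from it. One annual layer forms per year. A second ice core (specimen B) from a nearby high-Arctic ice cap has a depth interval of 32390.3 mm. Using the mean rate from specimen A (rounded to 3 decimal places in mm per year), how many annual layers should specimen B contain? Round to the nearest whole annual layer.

Specimen A: adjusted count: 24149 − 10 + 2 = 24141 annual layers.
A: Extension rate ≈ 7442.8 / 24141 = 0.308 mm/year.
B spans 32390.3 / 0.308 = 105163.31 years ≈ 105163 annual layers.

105163 annual layers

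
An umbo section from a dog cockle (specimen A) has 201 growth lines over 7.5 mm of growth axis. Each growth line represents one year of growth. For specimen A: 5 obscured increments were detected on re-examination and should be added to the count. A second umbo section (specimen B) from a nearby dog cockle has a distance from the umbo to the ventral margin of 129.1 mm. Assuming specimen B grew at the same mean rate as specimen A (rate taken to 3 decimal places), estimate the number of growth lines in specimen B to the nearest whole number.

3586 growth lines

Specimen A: correcting the raw count gives 201 + 5 = 206 true growth lines.
A: 7.5 mm over 206 years gives 7.5 / 206 ≈ 0.036 mm/year.
Specimen B: 129.1 mm / 0.036 mm per year = 3586.11 years ≈ 3586 growth lines.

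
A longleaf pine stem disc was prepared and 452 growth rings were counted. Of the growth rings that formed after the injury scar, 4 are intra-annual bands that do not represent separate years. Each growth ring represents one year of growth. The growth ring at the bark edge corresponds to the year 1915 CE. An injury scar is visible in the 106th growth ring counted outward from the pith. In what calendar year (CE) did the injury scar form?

1573 CE

452 − 106 = 346 growth rings lie beyond the injury scar toward the bark edge.
346 − 4 false = 342 true growth rings after the injury scar.
1915 − 342 = 1573 CE.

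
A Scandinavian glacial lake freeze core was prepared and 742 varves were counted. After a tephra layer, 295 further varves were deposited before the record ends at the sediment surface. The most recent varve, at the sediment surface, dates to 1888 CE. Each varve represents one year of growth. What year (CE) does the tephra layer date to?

1593 CE

295 varves formed after the tephra layer.
The varve at the sediment surface is 1888 CE, so the tephra layer dates to 1888 − 295 = 1593 CE.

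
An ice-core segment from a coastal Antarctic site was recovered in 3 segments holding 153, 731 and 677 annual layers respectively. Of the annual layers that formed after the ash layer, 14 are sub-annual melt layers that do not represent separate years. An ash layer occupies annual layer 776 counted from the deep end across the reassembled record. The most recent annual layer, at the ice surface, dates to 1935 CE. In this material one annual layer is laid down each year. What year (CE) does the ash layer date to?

1164 CE

Total annual layers = 153 + 731 + 677 = 1561.
Between annual layer 776 and the ice surface there are 1561 − 776 = 785 annual layers.
785 − 14 false = 771 true annual layers after the ash layer.
The annual layer at the ice surface is 1935 CE, so the ash layer dates to 1935 − 771 = 1164 CE.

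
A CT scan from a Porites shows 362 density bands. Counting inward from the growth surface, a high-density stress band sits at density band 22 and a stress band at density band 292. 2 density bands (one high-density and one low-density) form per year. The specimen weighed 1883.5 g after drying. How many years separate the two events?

Separation: 292 − 22 = 270 density bands.
Dividing by 2 density bands per year: 270 / 2 = 135 years.

135 yr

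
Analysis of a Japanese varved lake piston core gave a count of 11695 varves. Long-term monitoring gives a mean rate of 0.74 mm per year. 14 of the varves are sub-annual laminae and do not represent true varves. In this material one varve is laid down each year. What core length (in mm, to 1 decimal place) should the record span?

After corrections the count is 11695 − 14 = 11681 varves.
Length ≈ 0.74 × 11681 = 8643.9 mm.

8643.9 mm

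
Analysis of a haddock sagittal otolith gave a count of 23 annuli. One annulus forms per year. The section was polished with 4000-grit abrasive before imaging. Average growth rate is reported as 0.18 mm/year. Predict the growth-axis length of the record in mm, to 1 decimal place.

23 years of growth are recorded.
23 years at 0.18 mm/year gives 0.18 × 23 = 4.1 mm.

4.1 mm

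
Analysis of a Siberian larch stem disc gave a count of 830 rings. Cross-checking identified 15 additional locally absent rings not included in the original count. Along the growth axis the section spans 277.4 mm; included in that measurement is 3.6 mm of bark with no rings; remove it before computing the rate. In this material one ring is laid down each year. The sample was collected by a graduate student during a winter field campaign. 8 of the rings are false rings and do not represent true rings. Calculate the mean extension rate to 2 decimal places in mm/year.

0.33 mm/year

True ring count = 830 − 8 + 15 = 837.
The growth record spans 277.4 − 3.6 = 273.8 mm.
273.8 mm over 837 years gives 273.8 / 837 ≈ 0.33 mm/year.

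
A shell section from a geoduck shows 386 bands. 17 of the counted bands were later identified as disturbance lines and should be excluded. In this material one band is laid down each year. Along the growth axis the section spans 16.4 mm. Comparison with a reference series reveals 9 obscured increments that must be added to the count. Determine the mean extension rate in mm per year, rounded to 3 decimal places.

0.043 mm per year

Correcting the raw count gives 386 − 17 + 9 = 378 true bands.
16.4 mm over 378 years gives 16.4 / 378 ≈ 0.043 mm per year.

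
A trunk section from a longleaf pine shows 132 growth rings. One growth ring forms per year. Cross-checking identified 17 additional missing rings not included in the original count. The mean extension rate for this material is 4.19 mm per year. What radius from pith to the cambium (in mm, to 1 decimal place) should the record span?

After corrections the count is 132 + 17 = 149 growth rings.
Predicted length = 4.19 mm/year × 149 years = 624.3 mm.

624.3 mm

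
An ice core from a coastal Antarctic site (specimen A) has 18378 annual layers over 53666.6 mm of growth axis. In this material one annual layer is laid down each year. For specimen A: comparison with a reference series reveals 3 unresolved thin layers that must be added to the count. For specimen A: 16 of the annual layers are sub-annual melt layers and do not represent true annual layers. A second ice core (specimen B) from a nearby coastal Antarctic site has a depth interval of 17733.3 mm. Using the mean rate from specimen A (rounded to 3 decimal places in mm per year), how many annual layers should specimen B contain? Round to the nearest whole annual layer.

6069 annual layers

Specimen A: after corrections the count is 18378 − 16 + 3 = 18365 annual layers.
A: Mean rate = 53666.6 mm / 18365 years ≈ 2.922 mm per year.
Specimen B: 17733.3 mm / 2.922 mm per year = 6068.89 years ≈ 6069 annual layers.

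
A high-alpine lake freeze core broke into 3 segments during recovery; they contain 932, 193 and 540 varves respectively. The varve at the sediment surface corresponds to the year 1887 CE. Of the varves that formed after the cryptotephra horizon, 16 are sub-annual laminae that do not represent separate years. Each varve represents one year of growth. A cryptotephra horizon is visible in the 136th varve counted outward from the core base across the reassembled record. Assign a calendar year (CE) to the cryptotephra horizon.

Total varves = 932 + 193 + 540 = 1665.
1665 − 136 = 1529 varves lie beyond the cryptotephra horizon toward the sediment surface.
Excluding 16 false varves: 1529 − 16 = 1513.
The varve at the sediment surface is 1887 CE, so the cryptotephra horizon dates to 1887 − 1513 = 374 CE.

374 CE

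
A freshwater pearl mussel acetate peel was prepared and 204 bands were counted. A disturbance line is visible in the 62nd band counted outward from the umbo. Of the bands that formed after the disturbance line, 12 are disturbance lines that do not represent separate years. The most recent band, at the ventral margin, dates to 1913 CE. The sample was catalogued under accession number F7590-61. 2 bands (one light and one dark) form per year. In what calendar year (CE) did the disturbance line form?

1848 CE

The disturbance line sits at band 62 from the umbo, so 204 − 62 = 142 bands formed after it.
142 − 12 false = 130 true bands after the disturbance line.
130 bands at 2 per year is 130 / 2 = 65 years.
Counting back 65 years from 1913 CE places the disturbance line in 1913 − 65 = 1848 CE.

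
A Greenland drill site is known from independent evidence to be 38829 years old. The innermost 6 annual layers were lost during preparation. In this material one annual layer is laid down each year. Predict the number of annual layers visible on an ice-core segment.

38823 annual layers

Expected annual layers over 38829 years: 38829.
38829 − 6 missed = 38823 annual layers expected in the prepared section.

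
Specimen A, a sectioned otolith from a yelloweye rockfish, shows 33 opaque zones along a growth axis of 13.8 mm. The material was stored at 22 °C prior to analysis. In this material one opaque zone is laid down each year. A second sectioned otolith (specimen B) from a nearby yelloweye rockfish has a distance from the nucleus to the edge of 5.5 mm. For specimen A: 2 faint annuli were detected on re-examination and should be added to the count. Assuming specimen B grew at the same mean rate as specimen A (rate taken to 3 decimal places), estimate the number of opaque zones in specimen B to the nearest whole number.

Specimen A: true opaque zone count = 33 + 2 = 35.
A: Mean rate = 13.8 mm / 35 years ≈ 0.394 mm per year.
B spans 5.5 / 0.394 = 13.96 years ≈ 14 opaque zones.

14 opaque zones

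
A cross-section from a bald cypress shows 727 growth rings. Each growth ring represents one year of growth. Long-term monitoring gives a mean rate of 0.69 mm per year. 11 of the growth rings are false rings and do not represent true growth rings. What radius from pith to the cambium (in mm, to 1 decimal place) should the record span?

494.0 mm

After corrections the count is 727 − 11 = 716 growth rings.
Predicted length = 0.69 mm/year × 716 years = 494.0 mm.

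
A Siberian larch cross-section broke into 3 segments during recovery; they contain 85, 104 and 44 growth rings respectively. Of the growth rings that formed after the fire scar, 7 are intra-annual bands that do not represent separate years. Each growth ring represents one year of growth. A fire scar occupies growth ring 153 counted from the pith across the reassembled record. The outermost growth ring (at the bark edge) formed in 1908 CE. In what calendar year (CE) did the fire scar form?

Total growth rings = 85 + 104 + 44 = 233.
The fire scar sits at growth ring 153 from the pith, so 233 − 153 = 80 growth rings formed after it.
Excluding 7 false growth rings: 80 − 7 = 73.
The growth ring at the bark edge is 1908 CE, so the fire scar dates to 1908 − 73 = 1835 CE.

1835 CE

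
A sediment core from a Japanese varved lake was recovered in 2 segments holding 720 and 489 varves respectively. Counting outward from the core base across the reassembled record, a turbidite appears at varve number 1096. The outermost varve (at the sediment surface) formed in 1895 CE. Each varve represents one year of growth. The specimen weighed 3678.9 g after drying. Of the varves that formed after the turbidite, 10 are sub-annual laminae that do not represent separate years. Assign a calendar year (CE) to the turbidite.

1792 CE

Total varves = 720 + 489 = 1209.
Between varve 1096 and the sediment surface there are 1209 − 1096 = 113 varves.
Excluding 10 false varves: 113 − 10 = 103.
The varve at the sediment surface is 1895 CE, so the turbidite dates to 1895 − 103 = 1792 CE.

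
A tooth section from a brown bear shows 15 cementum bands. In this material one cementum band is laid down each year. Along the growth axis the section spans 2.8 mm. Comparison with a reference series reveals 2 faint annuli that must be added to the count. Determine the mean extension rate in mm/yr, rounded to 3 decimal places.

0.165 mm/yr

Correcting the raw count gives 15 + 2 = 17 true cementum bands.
2.8 mm over 17 years gives 2.8 / 17 ≈ 0.165 mm/yr.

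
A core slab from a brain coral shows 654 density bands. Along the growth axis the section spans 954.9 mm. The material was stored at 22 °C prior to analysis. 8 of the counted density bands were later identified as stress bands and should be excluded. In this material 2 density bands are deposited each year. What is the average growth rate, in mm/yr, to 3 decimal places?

2.956 mm/yr

True density band count = 654 − 8 = 646.
Dividing by 2 density bands per year: 646 / 2 = 323 years.
Mean rate = 954.9 mm / 323 years ≈ 2.956 mm/yr.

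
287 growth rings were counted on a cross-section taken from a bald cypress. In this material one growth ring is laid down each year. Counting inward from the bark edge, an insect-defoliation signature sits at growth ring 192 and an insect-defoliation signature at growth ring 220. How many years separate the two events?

Separation: 220 − 192 = 28 growth rings.
One growth ring per year makes the interval 28 years.

28 yr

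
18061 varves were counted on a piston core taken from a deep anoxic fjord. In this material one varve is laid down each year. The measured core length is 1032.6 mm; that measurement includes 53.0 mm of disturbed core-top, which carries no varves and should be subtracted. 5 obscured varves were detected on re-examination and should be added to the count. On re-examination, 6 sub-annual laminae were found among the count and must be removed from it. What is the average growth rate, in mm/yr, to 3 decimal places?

0.054 mm/yr

Correcting the raw count gives 18061 − 6 + 5 = 18060 true varves.
The growth record spans 1032.6 − 53.0 = 979.6 mm.
Mean rate = 979.6 mm / 18060 years ≈ 0.054 mm/yr.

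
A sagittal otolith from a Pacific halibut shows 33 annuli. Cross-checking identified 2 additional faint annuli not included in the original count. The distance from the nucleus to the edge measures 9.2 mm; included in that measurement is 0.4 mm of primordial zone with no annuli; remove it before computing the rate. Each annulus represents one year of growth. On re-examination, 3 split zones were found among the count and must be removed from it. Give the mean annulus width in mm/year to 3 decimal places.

After corrections the count is 33 − 3 + 2 = 32 annuli.
The growth record spans 9.2 − 0.4 = 8.8 mm.
8.8 mm over 32 years gives 8.8 / 32 ≈ 0.275 mm/year.

0.275 mm/year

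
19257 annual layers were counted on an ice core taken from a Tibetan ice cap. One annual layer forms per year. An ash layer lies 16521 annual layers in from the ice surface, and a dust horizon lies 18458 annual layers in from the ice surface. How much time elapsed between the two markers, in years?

Separation: 18458 − 16521 = 1937 annual layers.
That is 1937 years at one annual layer per year.

1937 years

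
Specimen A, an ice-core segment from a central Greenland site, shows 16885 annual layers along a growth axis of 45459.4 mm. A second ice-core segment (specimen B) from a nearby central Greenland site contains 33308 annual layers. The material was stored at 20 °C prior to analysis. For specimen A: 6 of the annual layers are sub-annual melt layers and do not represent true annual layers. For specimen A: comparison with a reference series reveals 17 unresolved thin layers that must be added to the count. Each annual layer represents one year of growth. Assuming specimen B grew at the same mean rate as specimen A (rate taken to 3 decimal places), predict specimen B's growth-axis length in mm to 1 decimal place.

89631.8 mm

Specimen A: adjusted count: 16885 − 6 + 17 = 16896 annual layers.
A: Mean rate = 45459.4 mm / 16896 years ≈ 2.691 mm/year.
Length of B = 2.691 × 33308 = 89631.8 mm.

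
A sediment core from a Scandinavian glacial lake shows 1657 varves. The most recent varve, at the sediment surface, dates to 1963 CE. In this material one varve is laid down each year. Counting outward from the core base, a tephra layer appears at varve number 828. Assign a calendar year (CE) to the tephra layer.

1134 CE

Between varve 828 and the sediment surface there are 1657 − 828 = 829 varves.
The varve at the sediment surface is 1963 CE, so the tephra layer dates to 1963 − 829 = 1134 CE.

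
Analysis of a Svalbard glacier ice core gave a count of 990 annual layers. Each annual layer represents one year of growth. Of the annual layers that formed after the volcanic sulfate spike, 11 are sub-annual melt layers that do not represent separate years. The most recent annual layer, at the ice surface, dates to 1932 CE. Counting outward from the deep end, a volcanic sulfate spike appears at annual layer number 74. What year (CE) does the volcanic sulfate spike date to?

990 − 74 = 916 annual layers lie beyond the volcanic sulfate spike toward the ice surface.
Removing the 11 false annual layers leaves 916 − 11 = 905 true annual layers beyond the volcanic sulfate spike.
The annual layer at the ice surface is 1932 CE, so the volcanic sulfate spike dates to 1932 − 905 = 1027 CE.

1027 CE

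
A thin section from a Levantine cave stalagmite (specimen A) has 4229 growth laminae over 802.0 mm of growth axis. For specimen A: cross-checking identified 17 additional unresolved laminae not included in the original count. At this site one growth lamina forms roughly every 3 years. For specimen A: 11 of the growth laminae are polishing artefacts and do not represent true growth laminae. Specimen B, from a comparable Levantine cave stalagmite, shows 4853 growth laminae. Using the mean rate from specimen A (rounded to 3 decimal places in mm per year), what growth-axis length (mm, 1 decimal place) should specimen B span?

Specimen A: after corrections the count is 4229 − 11 + 17 = 4235 growth laminae.
Specimen A: 4235 growth laminae at 3 years each span 4235 × 3 = 12705 years.
A: 802.0 mm over 12705 years gives 802.0 / 12705 ≈ 0.063 mm/yr.
Specimen B: multiplying by 3 years per growth lamina: 4853 × 3 = 14559 years. Length of B = 0.063 × 14559 = 917.2 mm.

917.2 mm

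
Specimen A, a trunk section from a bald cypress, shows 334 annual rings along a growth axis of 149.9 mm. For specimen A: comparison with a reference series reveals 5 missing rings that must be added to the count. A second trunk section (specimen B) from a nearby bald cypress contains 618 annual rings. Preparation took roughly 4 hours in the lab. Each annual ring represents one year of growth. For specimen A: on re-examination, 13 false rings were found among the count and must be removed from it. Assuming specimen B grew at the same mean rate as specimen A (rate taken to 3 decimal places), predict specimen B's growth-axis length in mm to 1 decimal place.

Specimen A: after corrections the count is 334 − 13 + 5 = 326 annual rings.
A: 149.9 mm over 326 years gives 149.9 / 326 ≈ 0.460 mm/yr.
B's length ≈ 0.460 × 618 = 284.3 mm.

284.3 mm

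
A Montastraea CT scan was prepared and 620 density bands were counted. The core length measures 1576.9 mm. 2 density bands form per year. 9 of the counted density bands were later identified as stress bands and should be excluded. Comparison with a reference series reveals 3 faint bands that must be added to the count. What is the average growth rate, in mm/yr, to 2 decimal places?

Adjusted count: 620 − 9 + 3 = 614 density bands.
614 density bands at 2 per year is 614 / 2 = 307 years.
Extension rate ≈ 1576.9 / 307 = 5.14 mm/yr.

5.14 mm/yr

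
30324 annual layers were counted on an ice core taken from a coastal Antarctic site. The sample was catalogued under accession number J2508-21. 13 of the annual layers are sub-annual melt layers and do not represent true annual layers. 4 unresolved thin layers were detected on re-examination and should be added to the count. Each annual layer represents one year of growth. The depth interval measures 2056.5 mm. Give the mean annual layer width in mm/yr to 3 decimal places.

True annual layer count = 30324 − 13 + 4 = 30315.
2056.5 mm over 30315 years gives 2056.5 / 30315 ≈ 0.068 mm/yr.

0.068 mm/yr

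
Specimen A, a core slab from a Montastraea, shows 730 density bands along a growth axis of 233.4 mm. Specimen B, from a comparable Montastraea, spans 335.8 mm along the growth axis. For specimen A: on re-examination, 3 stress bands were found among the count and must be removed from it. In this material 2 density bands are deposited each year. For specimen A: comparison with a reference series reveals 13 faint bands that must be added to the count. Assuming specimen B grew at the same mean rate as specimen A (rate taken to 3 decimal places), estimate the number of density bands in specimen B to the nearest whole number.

1064 density bands

Specimen A: true density band count = 730 − 3 + 13 = 740.
Specimen A: dividing by 2 density bands per year: 740 / 2 = 370 years.
A: Extension rate ≈ 233.4 / 370 = 0.631 mm/year.
B spans 335.8 / 0.631 = 532.17 years; at 2 density bands per year that is 532.17 × 2 ≈ 1064 density bands.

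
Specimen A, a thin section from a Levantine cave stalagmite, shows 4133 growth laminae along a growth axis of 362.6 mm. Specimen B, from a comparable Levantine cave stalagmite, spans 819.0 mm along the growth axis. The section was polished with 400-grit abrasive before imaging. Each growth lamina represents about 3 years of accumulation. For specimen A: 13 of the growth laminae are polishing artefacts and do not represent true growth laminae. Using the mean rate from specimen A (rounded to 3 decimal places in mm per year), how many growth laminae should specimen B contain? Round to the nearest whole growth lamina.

9414 growth laminae

Specimen A: adjusted count: 4133 − 13 = 4120 growth laminae.
Specimen A: 4120 growth laminae at 3 years each span 4120 × 3 = 12360 years.
A: Mean rate = 362.6 mm / 12360 years ≈ 0.029 mm per year.
Specimen B: 819.0 mm / 0.029 mm per year = 28241.38 years; at 3 years per growth lamina that is 28241.38 / 3 ≈ 9414 growth laminae.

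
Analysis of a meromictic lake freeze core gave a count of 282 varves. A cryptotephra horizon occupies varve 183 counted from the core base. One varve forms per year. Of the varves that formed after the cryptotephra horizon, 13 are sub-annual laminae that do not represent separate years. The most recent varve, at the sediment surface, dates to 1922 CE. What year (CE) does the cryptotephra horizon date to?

1836 CE

The cryptotephra horizon sits at varve 183 from the core base, so 282 − 183 = 99 varves formed after it.
Excluding 13 false varves: 99 − 13 = 86.
The varve at the sediment surface is 1922 CE, so the cryptotephra horizon dates to 1922 − 86 = 1836 CE.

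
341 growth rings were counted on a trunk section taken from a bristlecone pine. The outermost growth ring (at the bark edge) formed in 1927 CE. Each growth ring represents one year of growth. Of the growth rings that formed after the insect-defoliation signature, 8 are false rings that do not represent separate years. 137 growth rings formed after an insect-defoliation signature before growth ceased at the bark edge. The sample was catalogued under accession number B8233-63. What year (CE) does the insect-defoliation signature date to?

137 growth rings post-date the insect-defoliation signature.
Excluding 8 false growth rings: 137 − 8 = 129.
Counting back 129 years from 1927 CE places the insect-defoliation signature in 1927 − 129 = 1798 CE.

1798 CE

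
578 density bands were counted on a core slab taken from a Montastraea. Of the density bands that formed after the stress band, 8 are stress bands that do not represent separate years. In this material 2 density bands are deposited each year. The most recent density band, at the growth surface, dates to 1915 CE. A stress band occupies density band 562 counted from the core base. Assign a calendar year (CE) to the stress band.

The stress band sits at density band 562 from the core base, so 578 − 562 = 16 density bands formed after it.
16 − 8 false = 8 true density bands after the stress band.
8 density bands at 2 per year is 8 / 2 = 4 years.
Counting back 4 years from 1915 CE places the stress band in 1915 − 4 = 1911 CE.

1911 CE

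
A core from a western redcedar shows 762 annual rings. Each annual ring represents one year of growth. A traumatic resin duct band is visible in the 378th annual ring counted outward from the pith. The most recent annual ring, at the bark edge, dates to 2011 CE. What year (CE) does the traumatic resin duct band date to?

1627 CE

762 − 378 = 384 annual rings lie beyond the traumatic resin duct band toward the bark edge.
The annual ring at the bark edge is 2011 CE, so the traumatic resin duct band dates to 2011 − 384 = 1627 CE.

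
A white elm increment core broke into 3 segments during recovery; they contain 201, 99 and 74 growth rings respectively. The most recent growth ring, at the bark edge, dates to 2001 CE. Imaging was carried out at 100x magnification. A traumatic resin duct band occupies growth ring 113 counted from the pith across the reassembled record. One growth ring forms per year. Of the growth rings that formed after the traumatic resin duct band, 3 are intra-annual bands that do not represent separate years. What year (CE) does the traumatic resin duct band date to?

1743 CE

Total growth rings = 201 + 99 + 74 = 374.
Between growth ring 113 and the bark edge there are 374 − 113 = 261 growth rings.
Removing the 3 false growth rings leaves 261 − 3 = 258 true growth rings beyond the traumatic resin duct band.
The growth ring at the bark edge is 2001 CE, so the traumatic resin duct band dates to 2001 − 258 = 1743 CE.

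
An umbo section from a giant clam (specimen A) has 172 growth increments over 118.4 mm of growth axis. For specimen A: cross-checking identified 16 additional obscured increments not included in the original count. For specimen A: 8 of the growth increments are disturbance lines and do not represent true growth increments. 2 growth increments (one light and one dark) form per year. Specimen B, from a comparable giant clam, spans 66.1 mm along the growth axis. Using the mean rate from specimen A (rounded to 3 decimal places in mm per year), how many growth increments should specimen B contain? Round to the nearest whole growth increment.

Specimen A: adjusted count: 172 − 8 + 16 = 180 growth increments.
Specimen A: 180 growth increments at 2 per year is 180 / 2 = 90 years.
A: 118.4 mm over 90 years gives 118.4 / 90 ≈ 1.316 mm/year.
For B, 66.1 / 1.316 = 50.23 years; at 2 growth increments per year that is 50.23 × 2 ≈ 100 growth increments.

100 growth increments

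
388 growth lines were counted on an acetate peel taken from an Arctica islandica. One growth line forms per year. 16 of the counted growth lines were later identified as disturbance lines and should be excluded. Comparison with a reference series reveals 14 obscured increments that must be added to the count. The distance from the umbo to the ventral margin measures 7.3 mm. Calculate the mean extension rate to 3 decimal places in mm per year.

Correcting the raw count gives 388 − 16 + 14 = 386 true growth lines.
Mean rate = 7.3 mm / 386 years ≈ 0.019 mm per year.

0.019 mm per year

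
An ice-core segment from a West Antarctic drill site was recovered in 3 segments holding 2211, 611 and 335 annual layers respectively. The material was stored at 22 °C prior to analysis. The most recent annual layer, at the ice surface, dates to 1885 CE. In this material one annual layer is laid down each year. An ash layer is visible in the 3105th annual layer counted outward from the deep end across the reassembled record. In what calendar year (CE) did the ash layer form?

Total annual layers = 2211 + 611 + 335 = 3157.
The ash layer sits at annual layer 3105 from the deep end, so 3157 − 3105 = 52 annual layers formed after it.
1885 − 52 = 1833 CE.

1833 CE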